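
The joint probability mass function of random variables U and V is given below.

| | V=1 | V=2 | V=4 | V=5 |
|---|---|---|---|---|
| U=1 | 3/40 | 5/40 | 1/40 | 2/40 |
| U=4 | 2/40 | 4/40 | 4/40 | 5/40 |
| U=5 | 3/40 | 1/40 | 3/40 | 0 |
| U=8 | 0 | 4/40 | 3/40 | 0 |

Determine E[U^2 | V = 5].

82/7

P(V = 5) = 7/40.
Σ U^2·P over the event = 1·(2/40) + 16·(5/40) = 41/20.
E[U^2 | V = 5] = (41/20) / (7/40) = 82/7.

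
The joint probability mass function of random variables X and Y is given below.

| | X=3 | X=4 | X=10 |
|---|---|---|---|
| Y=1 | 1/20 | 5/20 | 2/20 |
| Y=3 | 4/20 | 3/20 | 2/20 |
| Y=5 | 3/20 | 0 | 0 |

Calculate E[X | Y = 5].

3

P(Y = 5) = 3/20.
Σ X·P over the event = 3·(3/20) = 9/20.
E[X | Y = 5] = (9/20) / (3/20) = 3.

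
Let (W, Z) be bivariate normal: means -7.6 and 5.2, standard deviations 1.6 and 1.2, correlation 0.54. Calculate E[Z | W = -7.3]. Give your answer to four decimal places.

The regression of Z on W has slope ρ·σ_Z/σ_W and passes through (μ_W, μ_Z).
E[Z | W=-7.3] = 5.2 + (0.54)·(1.2/1.6)·(-7.3 − (-7.6)) = 5.2 + (0.405)·(0.3) = 5.3215.

5.3215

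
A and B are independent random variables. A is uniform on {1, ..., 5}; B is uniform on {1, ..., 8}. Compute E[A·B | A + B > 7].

21

P(A + B > 7) = 1/2.
Summing AB·P(x,y) over outcomes with A + B > 7 gives 21/2.
E[A·B | A + B > 7] = (21/2) / (1/2) = 21.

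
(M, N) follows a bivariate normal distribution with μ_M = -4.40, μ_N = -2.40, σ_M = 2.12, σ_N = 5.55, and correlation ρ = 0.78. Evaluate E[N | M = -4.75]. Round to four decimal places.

-3.1147

For a bivariate normal, E[N | M=x] = μ_N + ρ·(σ_N/σ_M)·(x − μ_M).
E[N | M=-4.75] = -2.40 + (0.78)·(5.55/2.12)·(-4.75 − (-4.40)) = -2.40 + (2.042)·(-0.35) = -3.1147.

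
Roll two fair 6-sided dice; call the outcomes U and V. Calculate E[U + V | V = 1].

9/2

P(V = 1) = 1/6.
Summing (U+V)·P(x,y) over outcomes with V = 1 gives 3/4.
E[U + V | V = 1] = (3/4) / (1/6) = 9/2.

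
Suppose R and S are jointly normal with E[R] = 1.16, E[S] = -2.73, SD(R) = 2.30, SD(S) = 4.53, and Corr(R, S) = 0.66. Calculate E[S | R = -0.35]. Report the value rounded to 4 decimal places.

-4.6929

E[S | R=x] = μ_S + ρ(σ_S/σ_R)(x − μ_R) for jointly normal variables.
E[S | R=-0.35] = -2.73 + (0.66)·(4.53/2.30)·(-0.35 − (1.16)) = -2.73 + (1.29991)·(-1.51) = -4.6929.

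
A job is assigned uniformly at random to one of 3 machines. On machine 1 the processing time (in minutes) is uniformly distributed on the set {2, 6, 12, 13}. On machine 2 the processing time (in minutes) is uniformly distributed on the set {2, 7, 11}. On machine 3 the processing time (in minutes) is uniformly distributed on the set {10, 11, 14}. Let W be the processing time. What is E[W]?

E[W | machine 1] = (2+6+12+13)/4 = 33/4.
E[W | machine 2] = (2+7+11)/3 = 20/3.
E[W | machine 3] = (10+11+14)/3 = 35/3.
E[W] = (1/3)·(33/4) + (1/3)·(20/3) + (1/3)·(35/3) = 319/36.

319/36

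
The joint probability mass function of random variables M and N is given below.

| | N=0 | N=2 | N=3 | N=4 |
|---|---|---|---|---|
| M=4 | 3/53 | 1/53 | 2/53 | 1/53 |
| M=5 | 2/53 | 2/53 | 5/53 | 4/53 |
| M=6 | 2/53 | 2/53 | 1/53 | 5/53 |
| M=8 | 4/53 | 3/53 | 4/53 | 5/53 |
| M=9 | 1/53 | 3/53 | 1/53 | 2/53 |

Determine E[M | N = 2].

P(N = 2) = 11/53.
Summing M·P(M=x,N=y) over the conditioning event gives 77/53.
E[M | N = 2] = (77/53) / (11/53) = 7.

7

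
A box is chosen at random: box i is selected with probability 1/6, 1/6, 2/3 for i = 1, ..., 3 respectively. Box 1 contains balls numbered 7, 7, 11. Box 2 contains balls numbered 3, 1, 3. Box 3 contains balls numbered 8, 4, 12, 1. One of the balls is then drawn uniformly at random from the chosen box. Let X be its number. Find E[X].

107/18

E[X | box 1] = (7+7+11)/3 = 25/3.
E[X | box 2] = (3+1+3)/3 = 7/3.
E[X | box 3] = (8+4+12+1)/4 = 25/4.
By the law of total expectation,
E[X] = (1/6)·(25/3) + (1/6)·(7/3) + (2/3)·(25/4) = 107/18.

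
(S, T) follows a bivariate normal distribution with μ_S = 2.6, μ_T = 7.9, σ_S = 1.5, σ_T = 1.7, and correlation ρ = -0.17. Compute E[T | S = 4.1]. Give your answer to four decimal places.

For a bivariate normal, E[T | S=x] = μ_T + ρ·(σ_T/σ_S)·(x − μ_S).
E[T | S=4.1] = 7.9 + (-0.17)·(1.7/1.5)·(4.1 − (2.6)) = 7.9 + (-0.19267)·(1.5) = 7.6110.

7.6110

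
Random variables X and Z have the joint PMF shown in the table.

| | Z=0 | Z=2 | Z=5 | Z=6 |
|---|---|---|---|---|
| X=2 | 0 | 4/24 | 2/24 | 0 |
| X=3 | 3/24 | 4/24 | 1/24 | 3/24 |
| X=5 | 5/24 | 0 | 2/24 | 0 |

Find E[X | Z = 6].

P(Z = 6) = 1/8.
Σ X·P over the event = 3·(3/24) = 3/8.
E[X | Z = 6] = (3/8) / (1/8) = 3.

3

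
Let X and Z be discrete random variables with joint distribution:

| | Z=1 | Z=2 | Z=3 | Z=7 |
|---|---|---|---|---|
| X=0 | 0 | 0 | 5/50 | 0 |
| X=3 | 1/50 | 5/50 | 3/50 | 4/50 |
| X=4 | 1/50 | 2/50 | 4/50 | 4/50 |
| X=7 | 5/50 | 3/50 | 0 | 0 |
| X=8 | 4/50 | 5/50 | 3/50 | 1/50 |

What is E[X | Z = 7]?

P(Z = 7) = 9/50.
Σ X·P over the event = 3·(4/50) + 4·(4/50) + 8·(1/50) = 18/25.
E[X | Z = 7] = (18/25) / (9/50) = 4.

4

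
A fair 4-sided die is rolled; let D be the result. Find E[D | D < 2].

Given D < 2, D is equally likely to be any of {1}.
E[D | D < 2] = (1) / 1 = 1.

1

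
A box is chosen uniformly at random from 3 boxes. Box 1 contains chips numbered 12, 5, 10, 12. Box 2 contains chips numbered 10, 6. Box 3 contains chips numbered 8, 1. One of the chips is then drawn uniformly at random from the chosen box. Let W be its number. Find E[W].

89/12

E[W | box 1] = (12+5+10+12)/4 = 39/4.
E[W | box 2] = (10+6)/2 = 8.
E[W | box 3] = (8+1)/2 = 9/2.
E[W] = (1/3)·(39/4) + (1/3)·(8) + (1/3)·(9/2) = 89/12.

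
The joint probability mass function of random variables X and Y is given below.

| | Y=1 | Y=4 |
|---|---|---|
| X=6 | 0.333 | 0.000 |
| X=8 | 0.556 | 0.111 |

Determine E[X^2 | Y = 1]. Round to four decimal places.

53.5118

P(Y = 1) = 0.889.
Σ X^2·P over the event = 36·(0.333) + 64·(0.556) = 47.572.
E[X^2 | Y = 1] = (47.572) / (0.889) = 53.5118.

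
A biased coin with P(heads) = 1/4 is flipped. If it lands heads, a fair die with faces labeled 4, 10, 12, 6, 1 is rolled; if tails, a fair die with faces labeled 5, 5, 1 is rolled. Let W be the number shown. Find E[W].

E[W | heads] = (4+10+12+6+1)/5 = 33/5.
E[W | tails] = (5+5+1)/3 = 11/3.
By the law of total expectation,
E[W] = (1/4)·(33/5) + (3/4)·(11/3) = 22/5.

22/5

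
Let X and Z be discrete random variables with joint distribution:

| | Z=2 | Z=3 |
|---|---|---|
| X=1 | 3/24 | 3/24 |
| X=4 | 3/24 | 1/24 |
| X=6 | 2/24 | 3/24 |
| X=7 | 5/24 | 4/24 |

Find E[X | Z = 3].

53/11

P(Z = 3) = 11/24.
Σ X·P over the event = 1·(3/24) + 4·(1/24) + 6·(3/24) + 7·(4/24) = 53/24.
E[X | Z = 3] = (53/24) / (11/24) = 53/11.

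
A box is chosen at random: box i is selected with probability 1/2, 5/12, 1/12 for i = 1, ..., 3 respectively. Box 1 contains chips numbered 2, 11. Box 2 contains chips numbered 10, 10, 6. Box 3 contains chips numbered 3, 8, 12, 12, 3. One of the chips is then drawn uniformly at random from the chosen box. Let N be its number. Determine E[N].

E[N | box 1] = (2+11)/2 = 13/2.
E[N | box 2] = (10+10+6)/3 = 26/3.
E[N | box 3] = (3+8+12+12+3)/5 = 38/5.
E[N] = (1/2)·(13/2) + (5/12)·(26/3) + (1/12)·(38/5) = 1349/180.

1349/180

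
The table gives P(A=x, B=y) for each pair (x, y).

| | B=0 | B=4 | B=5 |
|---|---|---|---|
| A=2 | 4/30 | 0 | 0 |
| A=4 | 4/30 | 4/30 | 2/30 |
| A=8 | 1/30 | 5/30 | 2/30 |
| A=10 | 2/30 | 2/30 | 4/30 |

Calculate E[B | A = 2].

P(A = 2) = 2/15.
Σ B·P over the event = 0·(4/30) = 0.
E[B | A = 2] = (0) / (2/15) = 0.

0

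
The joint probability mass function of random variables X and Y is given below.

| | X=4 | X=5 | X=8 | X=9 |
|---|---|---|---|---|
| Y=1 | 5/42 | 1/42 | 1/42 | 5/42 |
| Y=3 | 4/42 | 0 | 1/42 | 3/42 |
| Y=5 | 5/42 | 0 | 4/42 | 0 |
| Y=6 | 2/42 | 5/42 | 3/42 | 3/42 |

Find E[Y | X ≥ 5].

105/26

P(X ≥ 5) = 13/21.
Summing Y·P(X=x,Y=y) over the conditioning event gives 5/2.
E[Y | X ≥ 5] = (5/2) / (13/21) = 105/26.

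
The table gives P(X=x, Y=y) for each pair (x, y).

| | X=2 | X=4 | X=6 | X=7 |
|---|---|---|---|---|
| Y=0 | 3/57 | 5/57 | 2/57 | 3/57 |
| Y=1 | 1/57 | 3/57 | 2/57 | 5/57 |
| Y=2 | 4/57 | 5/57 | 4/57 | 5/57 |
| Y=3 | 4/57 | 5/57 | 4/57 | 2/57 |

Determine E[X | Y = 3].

P(Y = 3) = 5/19.
Σ X·P over the event = 2·(4/57) + 4·(5/57) + 6·(4/57) + 7·(2/57) = 22/19.
E[X | Y = 3] = (22/19) / (5/19) = 22/5.

22/5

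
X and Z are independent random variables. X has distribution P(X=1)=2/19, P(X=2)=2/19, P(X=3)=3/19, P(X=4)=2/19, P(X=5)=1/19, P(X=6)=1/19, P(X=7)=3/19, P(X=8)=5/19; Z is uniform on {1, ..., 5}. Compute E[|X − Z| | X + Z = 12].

P(X + Z = 12) = 8/95.
Summing |X−Z|·P(x,y) over outcomes with X + Z = 12 gives 26/95.
E[|X − Z| | X + Z = 12] = (26/95) / (8/95) = 13/4.

13/4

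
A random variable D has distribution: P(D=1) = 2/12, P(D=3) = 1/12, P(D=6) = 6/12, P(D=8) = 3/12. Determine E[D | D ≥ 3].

63/10

P(D ≥ 3) = 5/6.
Σ over the event: 3·1/12 + 6·1/2 + 8·1/4 = 21/4.
E[D | D ≥ 3] = (21/4) / (5/6) = 63/10.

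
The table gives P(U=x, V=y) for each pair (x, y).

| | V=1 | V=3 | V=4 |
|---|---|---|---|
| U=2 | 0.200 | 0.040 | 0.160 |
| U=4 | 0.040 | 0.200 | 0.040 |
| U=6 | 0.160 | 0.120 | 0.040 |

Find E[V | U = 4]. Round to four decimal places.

2.8571

P(U = 4) = 0.280.
Σ V·P over the event = 1·(0.040) + 3·(0.200) + 4·(0.040) = 0.800.
E[V | U = 4] = (0.800) / (0.280) = 2.8571.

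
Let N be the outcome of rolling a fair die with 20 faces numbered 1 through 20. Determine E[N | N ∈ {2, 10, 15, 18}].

P(N ∈ {2, 10, 15, 18}) = 1/5.
Σ over the event: 2·1/20 + 10·1/20 + 15·1/20 + 18·1/20 = 9/4.
E[N | N ∈ {2, 10, 15, 18}] = (9/4) / (1/5) = 45/4.

45/4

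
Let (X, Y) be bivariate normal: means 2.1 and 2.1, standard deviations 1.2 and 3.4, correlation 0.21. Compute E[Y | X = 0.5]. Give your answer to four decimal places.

1.1480

For a bivariate normal, E[Y | X=x] = μ_Y + ρ·(σ_Y/σ_X)·(x − μ_X).
E[Y | X=0.5] = 2.1 + (0.21)·(3.4/1.2)·(0.5 − (2.1)) = 2.1 + (0.595)·(-1.6) = 1.1480.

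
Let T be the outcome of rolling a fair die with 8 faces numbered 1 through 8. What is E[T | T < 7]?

7/2

Given T < 7, T is equally likely to be any of {1, 2, 3, 4, 5, 6}.
E[T | T < 7] = (1 + 2 + 3 + 4 + 5 + 6) / 6 = 7/2.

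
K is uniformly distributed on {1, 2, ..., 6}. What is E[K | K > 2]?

Given K > 2, K is equally likely to be any of {3, 4, 5, 6}.
E[K | K > 2] = (3 + 4 + 5 + 6) / 4 = 9/2.

9/2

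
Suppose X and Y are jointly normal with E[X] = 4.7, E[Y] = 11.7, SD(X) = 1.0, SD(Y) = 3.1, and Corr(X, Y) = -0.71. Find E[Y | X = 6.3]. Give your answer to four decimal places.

8.1784

E[Y | X=x] = μ_Y + ρ(σ_Y/σ_X)(x − μ_X) for jointly normal variables.
E[Y | X=6.3] = 11.7 + (-0.71)·(3.1/1.0)·(6.3 − (4.7)) = 11.7 + (-2.201)·(1.6) = 8.1784.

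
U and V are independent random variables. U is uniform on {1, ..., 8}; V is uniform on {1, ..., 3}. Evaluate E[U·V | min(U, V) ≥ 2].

25/2

P(min(U, V) ≥ 2) = 7/12.
Summing UV·P(x,y) over outcomes with min(U, V) ≥ 2 gives 175/24.
E[U·V | min(U, V) ≥ 2] = (175/24) / (7/12) = 25/2.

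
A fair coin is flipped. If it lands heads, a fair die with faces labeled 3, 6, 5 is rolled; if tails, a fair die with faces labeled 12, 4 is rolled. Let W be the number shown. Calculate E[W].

19/3

E[W | heads] = (3+6+5)/3 = 14/3.
E[W | tails] = (12+4)/2 = 8.
E[W] = (1/2)·(14/3) + (1/2)·(8) = 19/3.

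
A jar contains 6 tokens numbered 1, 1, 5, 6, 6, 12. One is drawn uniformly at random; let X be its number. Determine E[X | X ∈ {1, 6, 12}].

P(X ∈ {1, 6, 12}) = 5/6.
Σ over the event: 1·1/3 + 6·1/3 + 12·1/6 = 13/3.
E[X | X ∈ {1, 6, 12}] = (13/3) / (5/6) = 26/5.

26/5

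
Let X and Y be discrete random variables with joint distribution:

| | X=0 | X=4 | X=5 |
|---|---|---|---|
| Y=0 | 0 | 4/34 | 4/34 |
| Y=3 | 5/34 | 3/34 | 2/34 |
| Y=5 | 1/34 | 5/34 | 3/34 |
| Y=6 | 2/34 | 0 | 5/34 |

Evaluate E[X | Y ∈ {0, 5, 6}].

4

P(Y ∈ {0, 5, 6}) = 12/17.
Σ X·P over the event = 0·(1/34) + 0·(2/34) + 4·(4/34) + 4·(5/34) + 5·(4/34) + 5·(3/34) + 5·(5/34) = 48/17.
E[X | Y ∈ {0, 5, 6}] = (48/17) / (12/17) = 4.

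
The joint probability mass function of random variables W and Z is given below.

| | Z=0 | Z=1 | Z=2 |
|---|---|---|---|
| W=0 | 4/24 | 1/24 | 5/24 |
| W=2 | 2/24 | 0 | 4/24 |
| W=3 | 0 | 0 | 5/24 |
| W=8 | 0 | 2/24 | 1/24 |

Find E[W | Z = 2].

P(Z = 2) = 5/8.
Σ W·P over the event = 0·(5/24) + 2·(4/24) + 3·(5/24) + 8·(1/24) = 31/24.
E[W | Z = 2] = (31/24) / (5/8) = 31/15.

31/15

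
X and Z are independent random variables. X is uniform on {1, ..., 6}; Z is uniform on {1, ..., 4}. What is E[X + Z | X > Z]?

47/7

P(X > Z) = 7/12.
Summing (X+Z)·P(x,y) over outcomes with X > Z gives 47/12.
E[X + Z | X > Z] = (47/12) / (7/12) = 47/7.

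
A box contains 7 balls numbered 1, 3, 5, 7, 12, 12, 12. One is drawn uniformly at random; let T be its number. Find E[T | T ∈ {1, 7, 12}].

P(T ∈ {1, 7, 12}) = 5/7.
Σ over the event: 1·1/7 + 7·1/7 + 12·3/7 = 44/7.
E[T | T ∈ {1, 7, 12}] = (44/7) / (5/7) = 44/5.

44/5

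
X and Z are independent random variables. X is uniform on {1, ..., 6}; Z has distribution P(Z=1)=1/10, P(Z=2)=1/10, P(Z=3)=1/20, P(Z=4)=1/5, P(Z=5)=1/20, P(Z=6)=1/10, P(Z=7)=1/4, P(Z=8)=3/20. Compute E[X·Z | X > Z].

121/10

P(X > Z) = 1/4.
Summing XZ·P(x,y) over outcomes with X > Z gives 121/40.
E[X·Z | X > Z] = (121/40) / (1/4) = 121/10.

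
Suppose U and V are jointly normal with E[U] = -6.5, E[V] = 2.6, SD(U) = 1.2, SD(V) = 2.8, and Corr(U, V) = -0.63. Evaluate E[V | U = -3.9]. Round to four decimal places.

-1.2220

For a bivariate normal, E[V | U=x] = μ_V + ρ·(σ_V/σ_U)·(x − μ_U).
E[V | U=-3.9] = 2.6 + (-0.63)·(2.8/1.2)·(-3.9 − (-6.5)) = 2.6 + (-1.47)·(2.6) = -1.2220.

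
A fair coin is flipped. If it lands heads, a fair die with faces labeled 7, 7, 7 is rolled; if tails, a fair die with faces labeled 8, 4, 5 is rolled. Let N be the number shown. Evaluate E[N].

E[N | heads] = (7+7+7)/3 = 7.
E[N | tails] = (8+4+5)/3 = 17/3.
By the law of total expectation,
E[N] = (1/2)·(7) + (1/2)·(17/3) = 19/3.

19/3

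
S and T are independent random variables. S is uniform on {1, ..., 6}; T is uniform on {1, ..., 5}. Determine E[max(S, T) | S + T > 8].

Outcomes with S + T > 8: (4,5), (5,4), (5,5), (6,3), (6,4), (6,5), each with probability 1/30.
E[max(S, T) | S + T > 8] = (5 + 5 + 5 + 6 + 6 + 6) / 6 = 11/2.

11/2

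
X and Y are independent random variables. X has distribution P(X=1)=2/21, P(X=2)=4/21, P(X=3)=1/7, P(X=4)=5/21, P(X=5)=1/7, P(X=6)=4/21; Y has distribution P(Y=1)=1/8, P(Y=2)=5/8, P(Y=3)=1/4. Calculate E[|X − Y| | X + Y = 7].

75/29

P(X + Y = 7) = 29/168.
Summing |X−Y|·P(x,y) over outcomes with X + Y = 7 gives 25/56.
E[|X − Y| | X + Y = 7] = (25/56) / (29/168) = 75/29.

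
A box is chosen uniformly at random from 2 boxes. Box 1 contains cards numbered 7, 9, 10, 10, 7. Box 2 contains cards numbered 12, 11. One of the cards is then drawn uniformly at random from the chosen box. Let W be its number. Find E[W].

E[W | box 1] = (7+9+10+10+7)/5 = 43/5.
E[W | box 2] = (12+11)/2 = 23/2.
E[W] = (1/2)·(43/5) + (1/2)·(23/2) = 201/20.

201/20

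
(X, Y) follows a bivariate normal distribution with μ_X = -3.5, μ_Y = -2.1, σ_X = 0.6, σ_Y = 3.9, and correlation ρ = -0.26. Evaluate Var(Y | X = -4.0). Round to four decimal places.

14.1818

Var(Y | X=x) = (1 − ρ²)·σ_Y².
Var(Y | X=-4.0) = (3.9)²·(1 − (-0.26)²) = 15.21·0.9324 = 14.1818.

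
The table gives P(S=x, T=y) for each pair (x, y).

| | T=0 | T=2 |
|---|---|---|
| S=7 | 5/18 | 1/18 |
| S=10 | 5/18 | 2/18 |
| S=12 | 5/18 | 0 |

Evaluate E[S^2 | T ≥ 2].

P(T ≥ 2) = 1/6.
Σ S^2·P over the event = 49·(1/18) + 100·(2/18) = 83/6.
E[S^2 | T ≥ 2] = (83/6) / (1/6) = 83.

83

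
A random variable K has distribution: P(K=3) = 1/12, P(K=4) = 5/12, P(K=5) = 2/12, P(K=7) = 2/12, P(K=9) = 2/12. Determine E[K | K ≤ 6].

P(K ≤ 6) = 2/3.
Σ over the event: 3·1/12 + 4·5/12 + 5·1/6 = 11/4.
E[K | K ≤ 6] = (11/4) / (2/3) = 33/8.

33/8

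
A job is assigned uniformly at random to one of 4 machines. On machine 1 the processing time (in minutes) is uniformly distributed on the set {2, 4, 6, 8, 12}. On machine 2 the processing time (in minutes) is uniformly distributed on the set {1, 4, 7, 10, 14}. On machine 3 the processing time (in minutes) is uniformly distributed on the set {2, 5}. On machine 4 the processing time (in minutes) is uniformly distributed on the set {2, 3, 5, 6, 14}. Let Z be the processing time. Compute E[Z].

231/40

E[Z | machine 1] = (2+4+6+8+12)/5 = 32/5.
E[Z | machine 2] = (1+4+7+10+14)/5 = 36/5.
E[Z | machine 3] = (2+5)/2 = 7/2.
E[Z | machine 4] = (2+3+5+6+14)/5 = 6.
E[Z] = (1/4)·(32/5) + (1/4)·(36/5) + (1/4)·(7/2) + (1/4)·(6) = 231/40.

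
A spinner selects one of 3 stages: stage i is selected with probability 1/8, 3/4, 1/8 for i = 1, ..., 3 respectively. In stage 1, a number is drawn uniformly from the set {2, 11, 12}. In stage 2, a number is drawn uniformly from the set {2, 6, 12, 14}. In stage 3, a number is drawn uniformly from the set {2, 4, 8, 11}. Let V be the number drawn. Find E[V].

E[V | stage 1] = (2+11+12)/3 = 25/3.
E[V | stage 2] = (2+6+12+14)/4 = 17/2.
E[V | stage 3] = (2+4+8+11)/4 = 25/4.
By the law of total expectation,
E[V] = (1/8)·(25/3) + (3/4)·(17/2) + (1/8)·(25/4) = 787/96.

787/96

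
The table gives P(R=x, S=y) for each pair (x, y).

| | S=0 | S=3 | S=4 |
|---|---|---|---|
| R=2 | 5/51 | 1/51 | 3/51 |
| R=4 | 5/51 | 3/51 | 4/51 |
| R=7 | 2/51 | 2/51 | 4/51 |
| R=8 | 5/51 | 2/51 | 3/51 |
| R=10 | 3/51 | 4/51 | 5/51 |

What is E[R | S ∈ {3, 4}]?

208/31

P(S ∈ {3, 4}) = 31/51.
Summing R·P(R=x,S=y) over the conditioning event gives 208/51.
E[R | S ∈ {3, 4}] = (208/51) / (31/51) = 208/31.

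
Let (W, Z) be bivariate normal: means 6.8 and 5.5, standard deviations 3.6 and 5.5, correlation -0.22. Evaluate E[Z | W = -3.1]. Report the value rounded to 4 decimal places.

8.8275

The regression of Z on W has slope ρ·σ_Z/σ_W and passes through (μ_W, μ_Z).
E[Z | W=-3.1] = 5.5 + (-0.22)·(5.5/3.6)·(-3.1 − (6.8)) = 5.5 + (-0.33611)·(-9.9) = 8.8275.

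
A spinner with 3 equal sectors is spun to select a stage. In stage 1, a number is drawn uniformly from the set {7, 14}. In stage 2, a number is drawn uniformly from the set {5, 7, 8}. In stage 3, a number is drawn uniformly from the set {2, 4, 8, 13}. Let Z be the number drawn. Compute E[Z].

287/36

E[Z | stage 1] = (7+14)/2 = 21/2.
E[Z | stage 2] = (5+7+8)/3 = 20/3.
E[Z | stage 3] = (2+4+8+13)/4 = 27/4.
By the law of total expectation,
E[Z] = (1/3)·(21/2) + (1/3)·(20/3) + (1/3)·(27/4) = 287/36.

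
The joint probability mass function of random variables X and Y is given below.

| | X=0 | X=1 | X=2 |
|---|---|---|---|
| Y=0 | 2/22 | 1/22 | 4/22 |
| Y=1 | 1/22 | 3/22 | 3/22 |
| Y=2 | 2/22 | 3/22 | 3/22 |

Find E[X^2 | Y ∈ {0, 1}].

P(Y ∈ {0, 1}) = 7/11.
Σ X^2·P over the event = 0·(2/22) + 0·(1/22) + 1·(1/22) + 1·(3/22) + 4·(4/22) + 4·(3/22) = 16/11.
E[X^2 | Y ∈ {0, 1}] = (16/11) / (7/11) = 16/7.

16/7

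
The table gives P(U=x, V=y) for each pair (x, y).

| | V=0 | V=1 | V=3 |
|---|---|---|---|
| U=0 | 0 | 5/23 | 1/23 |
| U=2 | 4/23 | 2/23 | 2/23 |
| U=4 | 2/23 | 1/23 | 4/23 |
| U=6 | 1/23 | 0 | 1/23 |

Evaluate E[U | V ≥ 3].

13/4

P(V ≥ 3) = 8/23.
Σ U·P over the event = 0·(1/23) + 2·(2/23) + 4·(4/23) + 6·(1/23) = 26/23.
E[U | V ≥ 3] = (26/23) / (8/23) = 13/4.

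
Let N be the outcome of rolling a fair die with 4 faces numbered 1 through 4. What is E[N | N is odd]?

2

Given N is odd, N is equally likely to be any of {1, 3}.
E[N | N is odd] = (1 + 3) / 2 = 2.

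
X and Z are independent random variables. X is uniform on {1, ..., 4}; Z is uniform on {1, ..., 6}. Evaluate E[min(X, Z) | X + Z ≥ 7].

Outcomes with X + Z ≥ 7: (1,6), (2,5), (2,6), (3,4), (3,5), (3,6), (4,3), (4,4), (4,5), (4,6), each with probability 1/24.
E[min(X, Z) | X + Z ≥ 7] = (1 + 2 + 2 + 3 + 3 + 3 + 3 + 4 + 4 + 4) / 10 = 29/10.

29/10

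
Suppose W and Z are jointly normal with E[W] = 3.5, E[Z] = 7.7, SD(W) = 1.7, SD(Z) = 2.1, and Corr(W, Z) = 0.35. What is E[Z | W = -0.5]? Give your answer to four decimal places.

The regression of Z on W has slope ρ·σ_Z/σ_W and passes through (μ_W, μ_Z).
E[Z | W=-0.5] = 7.7 + (0.35)·(2.1/1.7)·(-0.5 − (3.5)) = 7.7 + (0.43235)·(-4) = 5.9706.

5.9706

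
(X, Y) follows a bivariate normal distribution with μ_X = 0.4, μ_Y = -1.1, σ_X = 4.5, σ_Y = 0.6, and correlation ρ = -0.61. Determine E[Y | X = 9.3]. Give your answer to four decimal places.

E[Y | X=x] = μ_Y + ρ(σ_Y/σ_X)(x − μ_X) for jointly normal variables.
E[Y | X=9.3] = -1.1 + (-0.61)·(0.6/4.5)·(9.3 − (0.4)) = -1.1 + (-0.081333)·(8.9) = -1.8239.

-1.8239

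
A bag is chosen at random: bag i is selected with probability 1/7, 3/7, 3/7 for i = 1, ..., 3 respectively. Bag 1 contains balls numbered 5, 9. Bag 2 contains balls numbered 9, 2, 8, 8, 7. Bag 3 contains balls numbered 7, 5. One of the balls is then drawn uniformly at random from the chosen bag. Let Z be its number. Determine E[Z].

227/35

E[Z | bag 1] = (5+9)/2 = 7.
E[Z | bag 2] = (9+2+8+8+7)/5 = 34/5.
E[Z | bag 3] = (7+5)/2 = 6.
By the law of total expectation,
E[Z] = (1/7)·(7) + (3/7)·(34/5) + (3/7)·(6) = 227/35.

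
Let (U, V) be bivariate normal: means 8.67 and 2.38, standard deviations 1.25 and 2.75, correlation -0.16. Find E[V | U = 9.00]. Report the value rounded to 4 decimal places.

The regression of V on U has slope ρ·σ_V/σ_U and passes through (μ_U, μ_V).
E[V | U=9.00] = 2.38 + (-0.16)·(2.75/1.25)·(9.00 − (8.67)) = 2.38 + (-0.352)·(0.33) = 2.2638.

2.2638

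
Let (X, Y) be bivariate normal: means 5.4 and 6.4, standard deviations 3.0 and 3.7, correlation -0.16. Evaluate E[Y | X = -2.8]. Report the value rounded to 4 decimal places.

The regression of Y on X has slope ρ·σ_Y/σ_X and passes through (μ_X, μ_Y).
E[Y | X=-2.8] = 6.4 + (-0.16)·(3.7/3.0)·(-2.8 − (5.4)) = 6.4 + (-0.19733)·(-8.2) = 8.0181.

8.0181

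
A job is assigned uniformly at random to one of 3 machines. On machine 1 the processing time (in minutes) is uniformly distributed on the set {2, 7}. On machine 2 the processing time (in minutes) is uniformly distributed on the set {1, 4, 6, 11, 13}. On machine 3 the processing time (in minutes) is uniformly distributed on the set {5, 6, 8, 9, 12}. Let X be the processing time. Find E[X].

E[X | machine 1] = (2+7)/2 = 9/2.
E[X | machine 2] = (1+4+6+11+13)/5 = 7.
E[X | machine 3] = (5+6+8+9+12)/5 = 8.
E[X] = (1/3)·(9/2) + (1/3)·(7) + (1/3)·(8) = 13/2.

13/2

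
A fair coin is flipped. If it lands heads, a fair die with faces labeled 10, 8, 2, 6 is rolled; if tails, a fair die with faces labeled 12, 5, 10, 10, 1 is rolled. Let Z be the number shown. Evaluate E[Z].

141/20

E[Z | heads] = (10+8+2+6)/4 = 13/2.
E[Z | tails] = (12+5+10+10+1)/5 = 38/5.
By the law of total expectation,
E[Z] = (1/2)·(13/2) + (1/2)·(38/5) = 141/20.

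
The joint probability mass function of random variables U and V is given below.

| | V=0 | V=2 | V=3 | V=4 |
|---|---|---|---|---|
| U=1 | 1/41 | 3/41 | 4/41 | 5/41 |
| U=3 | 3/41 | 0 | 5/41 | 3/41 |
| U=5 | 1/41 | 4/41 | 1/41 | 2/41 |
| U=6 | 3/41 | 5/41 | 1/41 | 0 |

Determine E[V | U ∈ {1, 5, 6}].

P(U ∈ {1, 5, 6}) = 30/41.
Summing V·P(U=x,V=y) over the conditioning event gives 70/41.
E[V | U ∈ {1, 5, 6}] = (70/41) / (30/41) = 7/3.

7/3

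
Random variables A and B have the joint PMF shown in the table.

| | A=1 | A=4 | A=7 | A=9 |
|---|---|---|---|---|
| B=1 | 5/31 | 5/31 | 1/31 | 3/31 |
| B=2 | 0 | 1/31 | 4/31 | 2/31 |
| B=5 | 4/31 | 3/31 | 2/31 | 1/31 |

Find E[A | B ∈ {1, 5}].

49/12

P(B ∈ {1, 5}) = 24/31.
Σ A·P over the event = 1·(5/31) + 1·(4/31) + 4·(5/31) + 4·(3/31) + 7·(1/31) + 7·(2/31) + 9·(3/31) + 9·(1/31) = 98/31.
E[A | B ∈ {1, 5}] = (98/31) / (24/31) = 49/12.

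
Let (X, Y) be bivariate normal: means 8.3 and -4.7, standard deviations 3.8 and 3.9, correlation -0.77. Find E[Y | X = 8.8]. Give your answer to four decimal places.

-5.0951

The regression of Y on X has slope ρ·σ_Y/σ_X and passes through (μ_X, μ_Y).
E[Y | X=8.8] = -4.7 + (-0.77)·(3.9/3.8)·(8.8 − (8.3)) = -4.7 + (-0.79026)·(0.5) = -5.0951.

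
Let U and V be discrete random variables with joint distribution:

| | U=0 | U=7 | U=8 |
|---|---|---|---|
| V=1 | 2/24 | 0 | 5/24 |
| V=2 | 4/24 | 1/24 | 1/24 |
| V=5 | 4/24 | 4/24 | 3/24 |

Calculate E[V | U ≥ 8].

22/9

P(U ≥ 8) = 3/8.
Summing V·P(U=x,V=y) over the conditioning event gives 11/12.
E[V | U ≥ 8] = (11/12) / (3/8) = 22/9.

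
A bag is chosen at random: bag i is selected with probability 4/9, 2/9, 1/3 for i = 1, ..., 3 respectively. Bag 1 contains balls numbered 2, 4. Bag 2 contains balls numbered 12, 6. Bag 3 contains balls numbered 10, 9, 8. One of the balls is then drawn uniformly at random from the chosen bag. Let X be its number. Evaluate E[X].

19/3

E[X | bag 1] = (2+4)/2 = 3.
E[X | bag 2] = (12+6)/2 = 9.
E[X | bag 3] = (10+9+8)/3 = 9.
E[X] = (4/9)·(3) + (2/9)·(9) + (1/3)·(9) = 19/3.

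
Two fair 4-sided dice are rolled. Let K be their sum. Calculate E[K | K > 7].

8

P(K > 7) = 1/16.
Σ over the event: 8·1/16 = 1/2.
E[K | K > 7] = (1/2) / (1/16) = 8.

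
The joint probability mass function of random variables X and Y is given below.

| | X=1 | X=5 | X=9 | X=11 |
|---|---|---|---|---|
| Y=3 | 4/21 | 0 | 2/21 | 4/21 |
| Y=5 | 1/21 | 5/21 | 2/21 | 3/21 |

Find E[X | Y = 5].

P(Y = 5) = 11/21.
Σ X·P over the event = 1·(1/21) + 5·(5/21) + 9·(2/21) + 11·(3/21) = 11/3.
E[X | Y = 5] = (11/3) / (11/21) = 7.

7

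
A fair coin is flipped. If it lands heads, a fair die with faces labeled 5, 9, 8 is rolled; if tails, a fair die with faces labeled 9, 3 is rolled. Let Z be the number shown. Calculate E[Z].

20/3

E[Z | heads] = (5+9+8)/3 = 22/3.
E[Z | tails] = (9+3)/2 = 6.
By the law of total expectation,
E[Z] = (1/2)·(22/3) + (1/2)·(6) = 20/3.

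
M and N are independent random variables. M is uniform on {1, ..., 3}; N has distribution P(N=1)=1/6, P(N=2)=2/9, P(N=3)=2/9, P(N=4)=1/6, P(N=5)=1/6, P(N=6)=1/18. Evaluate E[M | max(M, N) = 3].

P(max(M, N) = 3) = 19/54.
Summing M·P(x,y) over outcomes with max(M, N) = 3 gives 5/6.
E[M | max(M, N) = 3] = (5/6) / (19/54) = 45/19.

45/19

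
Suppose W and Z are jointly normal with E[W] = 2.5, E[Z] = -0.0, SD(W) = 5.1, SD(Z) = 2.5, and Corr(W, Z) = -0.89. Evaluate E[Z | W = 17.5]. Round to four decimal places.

-6.5441

E[Z | W=x] = μ_Z + ρ(σ_Z/σ_W)(x − μ_W) for jointly normal variables.
E[Z | W=17.5] = -0.0 + (-0.89)·(2.5/5.1)·(17.5 − (2.5)) = -0.0 + (-0.43627)·(15) = -6.5441.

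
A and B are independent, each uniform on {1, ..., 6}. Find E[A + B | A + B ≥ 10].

32/3

Outcomes with A + B ≥ 10: (4,6), (5,5), (5,6), (6,4), (6,5), (6,6), each with probability 1/36.
E[A + B | A + B ≥ 10] = (10 + 10 + 11 + 10 + 11 + 12) / 6 = 32/3.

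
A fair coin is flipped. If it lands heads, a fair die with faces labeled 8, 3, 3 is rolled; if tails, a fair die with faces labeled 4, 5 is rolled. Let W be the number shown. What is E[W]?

E[W | heads] = (8+3+3)/3 = 14/3.
E[W | tails] = (4+5)/2 = 9/2.
By the law of total expectation,
E[W] = (1/2)·(14/3) + (1/2)·(9/2) = 55/12.

55/12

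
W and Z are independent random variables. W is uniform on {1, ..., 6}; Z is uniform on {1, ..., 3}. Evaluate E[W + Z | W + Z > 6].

Outcomes with W + Z > 6: (4,3), (5,2), (5,3), (6,1), (6,2), (6,3), each with probability 1/18.
E[W + Z | W + Z > 6] = (7 + 7 + 8 + 7 + 8 + 9) / 6 = 23/3.

23/3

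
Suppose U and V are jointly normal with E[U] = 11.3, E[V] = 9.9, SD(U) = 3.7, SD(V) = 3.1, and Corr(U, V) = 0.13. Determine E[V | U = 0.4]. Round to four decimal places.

E[V | U=x] = μ_V + ρ(σ_V/σ_U)(x − μ_U) for jointly normal variables.
E[V | U=0.4] = 9.9 + (0.13)·(3.1/3.7)·(0.4 − (11.3)) = 9.9 + (0.10892)·(-10.9) = 8.7128.

8.7128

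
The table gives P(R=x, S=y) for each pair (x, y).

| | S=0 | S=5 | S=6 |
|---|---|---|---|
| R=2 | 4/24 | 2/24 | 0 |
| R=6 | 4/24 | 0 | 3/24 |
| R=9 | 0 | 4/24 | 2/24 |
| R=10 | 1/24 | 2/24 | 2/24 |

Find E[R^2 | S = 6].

470/7

P(S = 6) = 7/24.
Σ R^2·P over the event = 36·(3/24) + 81·(2/24) + 100·(2/24) = 235/12.
E[R^2 | S = 6] = (235/12) / (7/24) = 470/7.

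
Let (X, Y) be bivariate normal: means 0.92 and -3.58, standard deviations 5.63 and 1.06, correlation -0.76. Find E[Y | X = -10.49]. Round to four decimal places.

-1.9473

The regression of Y on X has slope ρ·σ_Y/σ_X and passes through (μ_X, μ_Y).
E[Y | X=-10.49] = -3.58 + (-0.76)·(1.06/5.63)·(-10.49 − (0.92)) = -3.58 + (-0.14309)·(-11.41) = -1.9473.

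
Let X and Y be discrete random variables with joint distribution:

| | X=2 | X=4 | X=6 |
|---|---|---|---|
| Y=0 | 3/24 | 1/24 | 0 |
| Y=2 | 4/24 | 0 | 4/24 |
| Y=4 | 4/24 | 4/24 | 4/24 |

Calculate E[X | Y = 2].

4

P(Y = 2) = 1/3.
Σ X·P over the event = 2·(4/24) + 6·(4/24) = 4/3.
E[X | Y = 2] = (4/3) / (1/3) = 4.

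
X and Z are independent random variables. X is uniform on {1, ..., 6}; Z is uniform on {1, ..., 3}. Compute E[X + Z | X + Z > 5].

64/9

Outcomes with X + Z > 5: (3,3), (4,2), (4,3), (5,1), (5,2), (5,3), (6,1), (6,2), (6,3), each with probability 1/18.
E[X + Z | X + Z > 5] = (6 + 6 + 7 + 6 + 7 + 8 + 7 + 8 + 9) / 9 = 64/9.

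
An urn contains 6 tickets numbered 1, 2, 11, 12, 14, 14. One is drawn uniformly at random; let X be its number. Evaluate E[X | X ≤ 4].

P(X ≤ 4) = 1/3.
Σ over the event: 1·1/6 + 2·1/6 = 1/2.
E[X | X ≤ 4] = (1/2) / (1/3) = 3/2.

3/2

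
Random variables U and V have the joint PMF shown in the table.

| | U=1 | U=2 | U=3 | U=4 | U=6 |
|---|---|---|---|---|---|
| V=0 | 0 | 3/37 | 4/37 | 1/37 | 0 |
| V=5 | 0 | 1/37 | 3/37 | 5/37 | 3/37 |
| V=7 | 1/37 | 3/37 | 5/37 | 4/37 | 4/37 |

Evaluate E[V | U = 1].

P(U = 1) = 1/37.
Σ V·P over the event = 7·(1/37) = 7/37.
E[V | U = 1] = (7/37) / (1/37) = 7.

7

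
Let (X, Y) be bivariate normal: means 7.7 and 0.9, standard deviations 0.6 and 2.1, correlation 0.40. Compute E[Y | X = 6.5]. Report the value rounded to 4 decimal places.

-0.7800

E[Y | X=x] = μ_Y + ρ(σ_Y/σ_X)(x − μ_X) for jointly normal variables.
E[Y | X=6.5] = 0.9 + (0.40)·(2.1/0.6)·(6.5 − (7.7)) = 0.9 + (1.4)·(-1.2) = -0.7800.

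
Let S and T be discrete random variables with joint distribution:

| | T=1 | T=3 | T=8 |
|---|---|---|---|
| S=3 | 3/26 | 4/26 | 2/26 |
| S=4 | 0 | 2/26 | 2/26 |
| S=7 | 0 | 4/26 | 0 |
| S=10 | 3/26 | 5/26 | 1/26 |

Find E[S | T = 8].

P(T = 8) = 5/26.
Summing S·P(S=x,T=y) over the conditioning event gives 12/13.
E[S | T = 8] = (12/13) / (5/26) = 24/5.

24/5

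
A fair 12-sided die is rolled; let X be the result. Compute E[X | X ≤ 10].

11/2

Given X ≤ 10, X is equally likely to be any of {1, 2, 3, 4, 5, 6, 7, 8, 9, 10}.
E[X | X ≤ 10] = (1 + 2 + 3 + 4 + 5 + 6 + 7 + 8 + 9 + 10) / 10 = 11/2.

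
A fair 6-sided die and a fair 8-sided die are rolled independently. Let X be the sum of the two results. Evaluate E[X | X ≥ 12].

38/3

P(X ≥ 12) = 1/8.
Σ over the event: 12·1/16 + 13·1/24 + 14·1/48 = 19/12.
E[X | X ≥ 12] = (19/12) / (1/8) = 38/3.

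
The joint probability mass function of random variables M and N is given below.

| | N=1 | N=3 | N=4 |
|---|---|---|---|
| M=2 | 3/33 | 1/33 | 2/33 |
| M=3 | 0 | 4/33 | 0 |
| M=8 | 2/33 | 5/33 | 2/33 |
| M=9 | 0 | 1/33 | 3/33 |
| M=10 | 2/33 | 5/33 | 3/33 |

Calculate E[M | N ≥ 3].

95/13

P(N ≥ 3) = 26/33.
Summing M·P(M=x,N=y) over the conditioning event gives 190/33.
E[M | N ≥ 3] = (190/33) / (26/33) = 95/13.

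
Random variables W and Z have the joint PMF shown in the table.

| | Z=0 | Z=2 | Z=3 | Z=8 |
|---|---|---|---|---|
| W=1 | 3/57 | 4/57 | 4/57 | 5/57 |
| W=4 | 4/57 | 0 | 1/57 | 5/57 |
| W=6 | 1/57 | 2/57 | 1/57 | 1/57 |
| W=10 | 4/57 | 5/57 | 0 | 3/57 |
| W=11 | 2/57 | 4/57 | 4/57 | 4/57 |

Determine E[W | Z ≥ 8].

35/6

P(Z ≥ 8) = 6/19.
Σ W·P over the event = 1·(5/57) + 4·(5/57) + 6·(1/57) + 10·(3/57) + 11·(4/57) = 35/19.
E[W | Z ≥ 8] = (35/19) / (6/19) = 35/6.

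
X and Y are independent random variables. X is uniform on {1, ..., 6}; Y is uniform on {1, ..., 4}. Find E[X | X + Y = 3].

3/2

Outcomes with X + Y = 3: (1,2), (2,1), each with probability 1/24.
E[X | X + Y = 3] = (1 + 2) / 2 = 3/2.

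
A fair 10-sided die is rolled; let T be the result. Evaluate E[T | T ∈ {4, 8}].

P(T ∈ {4, 8}) = 1/5.
Σ over the event: 4·1/10 + 8·1/10 = 6/5.
E[T | T ∈ {4, 8}] = (6/5) / (1/5) = 6.

6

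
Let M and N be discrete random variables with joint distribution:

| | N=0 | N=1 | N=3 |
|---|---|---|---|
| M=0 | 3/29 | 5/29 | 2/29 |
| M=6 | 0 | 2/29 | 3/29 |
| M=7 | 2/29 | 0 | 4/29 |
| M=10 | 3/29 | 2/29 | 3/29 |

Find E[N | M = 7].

P(M = 7) = 6/29.
Σ N·P over the event = 0·(2/29) + 3·(4/29) = 12/29.
E[N | M = 7] = (12/29) / (6/29) = 2.

2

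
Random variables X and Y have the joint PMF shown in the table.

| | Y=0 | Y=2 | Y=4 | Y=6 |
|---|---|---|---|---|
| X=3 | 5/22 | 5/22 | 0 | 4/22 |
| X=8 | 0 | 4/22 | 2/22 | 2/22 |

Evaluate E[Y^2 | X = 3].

82/7

P(X = 3) = 7/11.
Σ Y^2·P over the event = 0·(5/22) + 4·(5/22) + 36·(4/22) = 82/11.
E[Y^2 | X = 3] = (82/11) / (7/11) = 82/7.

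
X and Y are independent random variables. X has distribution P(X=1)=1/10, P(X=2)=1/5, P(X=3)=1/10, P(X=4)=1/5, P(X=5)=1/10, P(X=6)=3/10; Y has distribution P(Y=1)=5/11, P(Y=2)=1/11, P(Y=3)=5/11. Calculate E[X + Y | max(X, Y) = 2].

P(max(X, Y) = 2) = 13/110.
Summing (X+Y)·P(x,y) over outcomes with max(X, Y) = 2 gives 41/110.
E[X + Y | max(X, Y) = 2] = (41/110) / (13/110) = 41/13.

41/13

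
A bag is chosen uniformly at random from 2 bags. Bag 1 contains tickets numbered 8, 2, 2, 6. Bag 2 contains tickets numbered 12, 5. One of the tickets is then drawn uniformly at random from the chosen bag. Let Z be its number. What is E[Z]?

13/2

E[Z | bag 1] = (8+2+2+6)/4 = 9/2.
E[Z | bag 2] = (12+5)/2 = 17/2.
E[Z] = (1/2)·(9/2) + (1/2)·(17/2) = 13/2.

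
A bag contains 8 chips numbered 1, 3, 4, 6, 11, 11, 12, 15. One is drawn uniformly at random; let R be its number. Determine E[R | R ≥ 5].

P(R ≥ 5) = 5/8.
Σ over the event: 6·1/8 + 11·1/4 + 12·1/8 + 15·1/8 = 55/8.
E[R | R ≥ 5] = (55/8) / (5/8) = 11.

11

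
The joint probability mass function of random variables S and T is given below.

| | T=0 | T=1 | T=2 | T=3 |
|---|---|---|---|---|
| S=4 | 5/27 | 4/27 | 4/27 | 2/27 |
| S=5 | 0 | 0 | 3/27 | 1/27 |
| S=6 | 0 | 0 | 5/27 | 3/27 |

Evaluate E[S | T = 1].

P(T = 1) = 4/27.
Σ S·P over the event = 4·(4/27) = 16/27.
E[S | T = 1] = (16/27) / (4/27) = 4.

4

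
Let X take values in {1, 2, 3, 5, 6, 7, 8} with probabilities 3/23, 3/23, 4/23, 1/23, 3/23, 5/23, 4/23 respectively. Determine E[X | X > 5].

85/12

P(X > 5) = 12/23.
Σ over the event: 6·3/23 + 7·5/23 + 8·4/23 = 85/23.
E[X | X > 5] = (85/23) / (12/23) = 85/12.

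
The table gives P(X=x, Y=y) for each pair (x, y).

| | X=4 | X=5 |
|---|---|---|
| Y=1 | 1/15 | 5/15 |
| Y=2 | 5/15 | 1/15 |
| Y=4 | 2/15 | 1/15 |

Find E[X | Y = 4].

P(Y = 4) = 1/5.
Σ X·P over the event = 4·(2/15) + 5·(1/15) = 13/15.
E[X | Y = 4] = (13/15) / (1/5) = 13/3.

13/3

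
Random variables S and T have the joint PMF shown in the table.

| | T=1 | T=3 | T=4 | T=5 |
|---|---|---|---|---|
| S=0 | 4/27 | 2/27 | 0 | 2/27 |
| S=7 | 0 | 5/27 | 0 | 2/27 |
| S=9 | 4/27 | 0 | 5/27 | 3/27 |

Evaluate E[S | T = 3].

5

P(T = 3) = 7/27.
Σ S·P over the event = 0·(2/27) + 7·(5/27) = 35/27.
E[S | T = 3] = (35/27) / (7/27) = 5.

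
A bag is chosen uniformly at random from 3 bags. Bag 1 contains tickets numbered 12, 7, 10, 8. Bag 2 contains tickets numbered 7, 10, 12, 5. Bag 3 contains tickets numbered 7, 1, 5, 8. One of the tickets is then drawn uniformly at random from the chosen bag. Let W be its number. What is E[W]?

23/3

E[W | bag 1] = (12+7+10+8)/4 = 37/4.
E[W | bag 2] = (7+10+12+5)/4 = 17/2.
E[W | bag 3] = (7+1+5+8)/4 = 21/4.
E[W] = (1/3)·(37/4) + (1/3)·(17/2) + (1/3)·(21/4) = 23/3.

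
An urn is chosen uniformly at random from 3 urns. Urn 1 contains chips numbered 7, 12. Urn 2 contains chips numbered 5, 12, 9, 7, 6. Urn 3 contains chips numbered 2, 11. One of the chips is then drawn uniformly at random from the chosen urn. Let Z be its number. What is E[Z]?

119/15

E[Z | urn 1] = (7+12)/2 = 19/2.
E[Z | urn 2] = (5+12+9+7+6)/5 = 39/5.
E[Z | urn 3] = (2+11)/2 = 13/2.
By the law of total expectation,
E[Z] = (1/3)·(19/2) + (1/3)·(39/5) + (1/3)·(13/2) = 119/15.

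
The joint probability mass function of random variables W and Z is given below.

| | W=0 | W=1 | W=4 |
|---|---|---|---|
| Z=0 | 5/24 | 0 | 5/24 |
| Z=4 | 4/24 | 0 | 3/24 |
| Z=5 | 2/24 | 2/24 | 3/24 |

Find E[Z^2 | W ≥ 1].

173/13

P(W ≥ 1) = 13/24.
Σ Z^2·P over the event = 25·(2/24) + 0·(5/24) + 16·(3/24) + 25·(3/24) = 173/24.
E[Z^2 | W ≥ 1] = (173/24) / (13/24) = 173/13.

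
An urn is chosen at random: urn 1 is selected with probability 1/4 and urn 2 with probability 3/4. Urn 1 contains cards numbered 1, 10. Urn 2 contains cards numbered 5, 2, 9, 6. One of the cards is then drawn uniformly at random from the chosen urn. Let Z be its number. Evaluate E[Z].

11/2

E[Z | urn 1] = (1+10)/2 = 11/2.
E[Z | urn 2] = (5+2+9+6)/4 = 11/2.
E[Z] = (1/4)·(11/2) + (3/4)·(11/2) = 11/2.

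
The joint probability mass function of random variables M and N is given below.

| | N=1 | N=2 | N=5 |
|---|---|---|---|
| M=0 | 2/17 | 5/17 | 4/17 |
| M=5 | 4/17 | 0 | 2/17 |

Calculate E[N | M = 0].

P(M = 0) = 11/17.
Σ N·P over the event = 1·(2/17) + 2·(5/17) + 5·(4/17) = 32/17.
E[N | M = 0] = (32/17) / (11/17) = 32/11.

32/11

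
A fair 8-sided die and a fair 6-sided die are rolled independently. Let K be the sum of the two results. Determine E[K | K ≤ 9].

P(K ≤ 9) = 11/16.
Σ over the event: 2·1/48 + 3·1/24 + 4·1/16 + 5·1/12 + 6·5/48 + 7·1/8 + 8·1/8 + 9·1/8 = 107/24.
E[K | K ≤ 9] = (107/24) / (11/16) = 214/33.

214/33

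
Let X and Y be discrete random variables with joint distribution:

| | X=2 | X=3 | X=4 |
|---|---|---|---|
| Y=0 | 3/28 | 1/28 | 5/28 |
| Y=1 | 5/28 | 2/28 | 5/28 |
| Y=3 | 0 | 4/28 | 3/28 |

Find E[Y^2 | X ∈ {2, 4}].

37/21

P(X ∈ {2, 4}) = 3/4.
Summing Y^2·P(X=x,Y=y) over the conditioning event gives 37/28.
E[Y^2 | X ∈ {2, 4}] = (37/28) / (3/4) = 37/21.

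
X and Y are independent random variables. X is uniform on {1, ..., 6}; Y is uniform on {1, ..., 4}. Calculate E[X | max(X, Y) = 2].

Outcomes with max(X, Y) = 2: (1,2), (2,1), (2,2), each with probability 1/24.
E[X | max(X, Y) = 2] = (1 + 2 + 2) / 3 = 5/3.

5/3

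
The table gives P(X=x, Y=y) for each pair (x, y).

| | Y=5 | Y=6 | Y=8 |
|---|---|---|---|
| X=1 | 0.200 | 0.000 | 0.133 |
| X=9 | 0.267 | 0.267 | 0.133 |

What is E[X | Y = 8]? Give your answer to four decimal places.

P(Y = 8) = 0.266.
Σ X·P over the event = 1·(0.133) + 9·(0.133) = 1.330.
E[X | Y = 8] = (1.330) / (0.266) = 5.0000.

5.0000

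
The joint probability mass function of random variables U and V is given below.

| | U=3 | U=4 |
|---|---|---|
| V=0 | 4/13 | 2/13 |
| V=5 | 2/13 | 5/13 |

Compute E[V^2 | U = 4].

125/7

P(U = 4) = 7/13.
Summing V^2·P(U=x,V=y) over the conditioning event gives 125/13.
E[V^2 | U = 4] = (125/13) / (7/13) = 125/7.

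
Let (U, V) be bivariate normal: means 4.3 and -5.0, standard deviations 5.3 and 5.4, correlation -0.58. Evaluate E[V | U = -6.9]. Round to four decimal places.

The regression of V on U has slope ρ·σ_V/σ_U and passes through (μ_U, μ_V).
E[V | U=-6.9] = -5.0 + (-0.58)·(5.4/5.3)·(-6.9 − (4.3)) = -5.0 + (-0.590943)·(-11.2) = 1.6186.

1.6186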